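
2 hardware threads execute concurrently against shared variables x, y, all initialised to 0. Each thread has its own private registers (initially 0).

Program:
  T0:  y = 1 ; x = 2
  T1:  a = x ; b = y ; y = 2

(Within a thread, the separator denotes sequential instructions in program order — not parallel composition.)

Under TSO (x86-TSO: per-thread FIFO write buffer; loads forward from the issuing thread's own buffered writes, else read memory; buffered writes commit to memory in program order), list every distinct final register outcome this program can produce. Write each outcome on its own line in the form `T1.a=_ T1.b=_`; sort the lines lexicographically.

outcome vector order: (T1.a,T1.b)
|TSO outcomes| = 3

T1.a=0 T1.b=0
T1.a=0 T1.b=1
T1.a=2 T1.b=1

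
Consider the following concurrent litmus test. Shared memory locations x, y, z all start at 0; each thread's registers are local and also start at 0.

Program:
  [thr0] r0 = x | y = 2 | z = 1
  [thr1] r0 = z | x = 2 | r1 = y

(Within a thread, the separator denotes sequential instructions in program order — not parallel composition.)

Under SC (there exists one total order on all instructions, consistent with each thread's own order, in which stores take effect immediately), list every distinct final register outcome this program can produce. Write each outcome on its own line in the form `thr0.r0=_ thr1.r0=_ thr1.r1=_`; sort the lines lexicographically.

outcome vector order: (thr0.r0,thr1.r0,thr1.r1)
|SC outcomes| = 5

thr0.r0=0 thr1.r0=0 thr1.r1=0
thr0.r0=0 thr1.r0=0 thr1.r1=2
thr0.r0=0 thr1.r0=1 thr1.r1=2
thr0.r0=2 thr1.r0=0 thr1.r1=0
thr0.r0=2 thr1.r0=0 thr1.r1=2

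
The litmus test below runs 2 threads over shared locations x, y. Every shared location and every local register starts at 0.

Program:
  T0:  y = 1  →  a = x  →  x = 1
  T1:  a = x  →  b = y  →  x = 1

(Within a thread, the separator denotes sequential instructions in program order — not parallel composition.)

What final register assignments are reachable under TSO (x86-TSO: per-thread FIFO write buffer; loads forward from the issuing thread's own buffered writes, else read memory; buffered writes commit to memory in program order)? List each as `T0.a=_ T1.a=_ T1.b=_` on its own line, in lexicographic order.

T0.a=0 T1.a=0 T1.b=0
T0.a=0 T1.a=0 T1.b=1
T0.a=0 T1.a=1 T1.b=1
T0.a=1 T1.a=0 T1.b=0
T0.a=1 T1.a=0 T1.b=1

outcome vector order: (T0.a,T1.a,T1.b)
|TSO outcomes| = 5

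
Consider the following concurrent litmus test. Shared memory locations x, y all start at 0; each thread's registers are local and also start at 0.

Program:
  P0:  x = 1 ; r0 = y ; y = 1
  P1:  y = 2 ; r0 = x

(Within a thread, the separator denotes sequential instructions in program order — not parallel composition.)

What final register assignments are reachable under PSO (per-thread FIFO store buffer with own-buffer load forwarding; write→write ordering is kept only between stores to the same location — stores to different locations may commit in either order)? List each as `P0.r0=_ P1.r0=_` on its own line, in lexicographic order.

outcome vector order: (P0.r0,P1.r0)
|PSO outcomes| = 4

P0.r0=0 P1.r0=0
P0.r0=0 P1.r0=1
P0.r0=2 P1.r0=0
P0.r0=2 P1.r0=1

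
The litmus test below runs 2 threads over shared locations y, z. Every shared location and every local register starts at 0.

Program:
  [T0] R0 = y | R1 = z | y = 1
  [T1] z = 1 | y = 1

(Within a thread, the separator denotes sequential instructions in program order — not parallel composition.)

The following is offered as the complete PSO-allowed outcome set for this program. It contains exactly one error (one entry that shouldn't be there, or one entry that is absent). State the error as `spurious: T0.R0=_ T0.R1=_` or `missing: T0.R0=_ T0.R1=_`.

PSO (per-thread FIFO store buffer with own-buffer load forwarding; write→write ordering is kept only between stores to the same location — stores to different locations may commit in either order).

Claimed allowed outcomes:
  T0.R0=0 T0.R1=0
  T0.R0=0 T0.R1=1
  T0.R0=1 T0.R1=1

missing: T0.R0=1 T0.R1=0

outcome vector order: (T0.R0,T0.R1)
under PSO → 00; 01; 10; 11
PSO∖claimed = {10}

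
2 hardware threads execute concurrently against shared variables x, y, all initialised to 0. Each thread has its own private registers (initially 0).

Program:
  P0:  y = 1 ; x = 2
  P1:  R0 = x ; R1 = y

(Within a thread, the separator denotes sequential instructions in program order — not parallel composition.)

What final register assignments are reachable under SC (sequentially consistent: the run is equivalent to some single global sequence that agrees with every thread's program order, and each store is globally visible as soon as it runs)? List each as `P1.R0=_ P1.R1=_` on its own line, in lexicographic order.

outcome vector order: (P1.R0,P1.R1)
|SC outcomes| = 3

P1.R0=0 P1.R1=0
P1.R0=0 P1.R1=1
P1.R0=2 P1.R1=1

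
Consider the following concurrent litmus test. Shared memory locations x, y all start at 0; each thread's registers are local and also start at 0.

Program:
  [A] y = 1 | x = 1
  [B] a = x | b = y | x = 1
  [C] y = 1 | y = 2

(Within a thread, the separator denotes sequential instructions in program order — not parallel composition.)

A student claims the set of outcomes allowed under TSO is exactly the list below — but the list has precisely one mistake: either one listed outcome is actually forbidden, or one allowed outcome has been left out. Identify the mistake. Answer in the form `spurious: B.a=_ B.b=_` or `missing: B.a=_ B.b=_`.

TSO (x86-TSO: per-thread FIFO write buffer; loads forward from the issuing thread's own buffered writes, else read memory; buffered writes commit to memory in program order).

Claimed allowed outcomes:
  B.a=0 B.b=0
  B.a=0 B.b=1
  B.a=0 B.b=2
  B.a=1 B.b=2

outcome vector order: (B.a,B.b)
under TSO → 0/0 0/1 0/2 1/1 1/2
TSO∖claimed = {1/1}

missing: B.a=1 B.b=1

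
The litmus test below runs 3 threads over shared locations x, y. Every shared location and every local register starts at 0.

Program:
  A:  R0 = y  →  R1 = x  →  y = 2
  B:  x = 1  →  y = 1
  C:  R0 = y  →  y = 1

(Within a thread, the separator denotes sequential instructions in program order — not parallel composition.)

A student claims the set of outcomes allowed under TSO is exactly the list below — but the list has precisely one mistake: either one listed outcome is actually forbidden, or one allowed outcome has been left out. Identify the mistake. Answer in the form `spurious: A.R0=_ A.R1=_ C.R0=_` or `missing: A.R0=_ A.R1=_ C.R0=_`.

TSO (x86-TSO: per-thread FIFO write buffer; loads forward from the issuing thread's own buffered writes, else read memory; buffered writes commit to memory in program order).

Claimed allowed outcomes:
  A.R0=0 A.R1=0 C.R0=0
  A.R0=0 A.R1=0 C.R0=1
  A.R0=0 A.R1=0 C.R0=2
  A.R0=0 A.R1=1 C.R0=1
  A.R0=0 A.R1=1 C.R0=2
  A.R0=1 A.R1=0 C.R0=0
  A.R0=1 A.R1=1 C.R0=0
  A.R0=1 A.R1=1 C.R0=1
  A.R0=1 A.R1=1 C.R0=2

outcome vector order: (A.R0,A.R1,C.R0)
TSO: 10 outcomes — {<0 0 0> <0 0 1> <0 0 2> <0 1 0> <0 1 1> <0 1 2> <1 0 0> <1 1 0> <1 1 1> <1 1 2>}
TSO∖claimed = {<0 1 0>}

missing: A.R0=0 A.R1=1 C.R0=0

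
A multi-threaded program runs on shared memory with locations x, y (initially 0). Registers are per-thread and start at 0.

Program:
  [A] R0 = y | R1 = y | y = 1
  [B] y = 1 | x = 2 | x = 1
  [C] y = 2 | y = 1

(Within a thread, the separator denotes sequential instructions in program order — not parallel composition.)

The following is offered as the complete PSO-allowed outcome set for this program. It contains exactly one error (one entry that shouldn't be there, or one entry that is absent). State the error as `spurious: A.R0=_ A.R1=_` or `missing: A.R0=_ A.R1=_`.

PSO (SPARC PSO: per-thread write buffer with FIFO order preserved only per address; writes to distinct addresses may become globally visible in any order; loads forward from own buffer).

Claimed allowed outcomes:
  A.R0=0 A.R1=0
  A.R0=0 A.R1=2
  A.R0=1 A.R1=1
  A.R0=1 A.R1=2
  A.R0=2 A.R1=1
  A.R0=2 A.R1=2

outcome vector order: (A.R0,A.R1)
PSO: 7 outcomes — {0/0; 0/1; 0/2; 1/1; 1/2; 2/1; 2/2}
PSO∖claimed = {0/1}

missing: A.R0=0 A.R1=1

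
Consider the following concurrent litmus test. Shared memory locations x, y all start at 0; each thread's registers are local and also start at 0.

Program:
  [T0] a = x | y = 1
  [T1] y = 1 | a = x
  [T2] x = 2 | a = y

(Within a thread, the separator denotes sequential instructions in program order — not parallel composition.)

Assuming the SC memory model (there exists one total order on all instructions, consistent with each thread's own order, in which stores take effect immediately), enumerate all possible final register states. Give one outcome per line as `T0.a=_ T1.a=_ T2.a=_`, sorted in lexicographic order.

T0.a=0 T1.a=0 T2.a=1
T0.a=0 T1.a=2 T2.a=0
T0.a=0 T1.a=2 T2.a=1
T0.a=2 T1.a=0 T2.a=1
T0.a=2 T1.a=2 T2.a=0
T0.a=2 T1.a=2 T2.a=1

outcome vector order: (T0.a,T1.a,T2.a)
|SC outcomes| = 6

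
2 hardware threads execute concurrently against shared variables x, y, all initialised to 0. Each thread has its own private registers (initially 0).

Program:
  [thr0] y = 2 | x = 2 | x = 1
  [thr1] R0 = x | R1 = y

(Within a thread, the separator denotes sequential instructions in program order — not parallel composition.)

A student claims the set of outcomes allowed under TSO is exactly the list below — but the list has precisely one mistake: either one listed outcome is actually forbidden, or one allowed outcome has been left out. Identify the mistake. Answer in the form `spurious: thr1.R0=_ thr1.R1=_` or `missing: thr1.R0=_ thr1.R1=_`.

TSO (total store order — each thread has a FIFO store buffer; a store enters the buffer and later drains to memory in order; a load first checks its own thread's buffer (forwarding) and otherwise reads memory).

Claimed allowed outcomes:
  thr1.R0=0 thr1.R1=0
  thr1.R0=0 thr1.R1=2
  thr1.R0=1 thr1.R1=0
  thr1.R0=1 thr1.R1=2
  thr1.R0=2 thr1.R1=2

spurious: thr1.R0=1 thr1.R1=0

outcome vector order: (thr1.R0,thr1.R1)
TSO (4): <0 0>; <0 2>; <1 2>; <2 2>
claimed∖TSO = {<1 0>}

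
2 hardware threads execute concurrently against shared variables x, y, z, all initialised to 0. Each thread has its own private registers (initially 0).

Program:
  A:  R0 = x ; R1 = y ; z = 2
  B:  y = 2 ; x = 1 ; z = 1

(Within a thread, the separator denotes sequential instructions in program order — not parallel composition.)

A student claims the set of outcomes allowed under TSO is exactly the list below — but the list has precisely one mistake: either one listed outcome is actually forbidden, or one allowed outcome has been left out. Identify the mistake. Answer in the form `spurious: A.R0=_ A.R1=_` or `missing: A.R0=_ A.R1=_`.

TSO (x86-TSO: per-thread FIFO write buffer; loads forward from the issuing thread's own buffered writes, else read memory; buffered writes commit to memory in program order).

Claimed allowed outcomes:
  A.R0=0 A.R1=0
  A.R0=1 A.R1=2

outcome vector order: (A.R0,A.R1)
[TSO] allowed = {00; 02; 12}
TSO∖claimed = {02}

missing: A.R0=0 A.R1=2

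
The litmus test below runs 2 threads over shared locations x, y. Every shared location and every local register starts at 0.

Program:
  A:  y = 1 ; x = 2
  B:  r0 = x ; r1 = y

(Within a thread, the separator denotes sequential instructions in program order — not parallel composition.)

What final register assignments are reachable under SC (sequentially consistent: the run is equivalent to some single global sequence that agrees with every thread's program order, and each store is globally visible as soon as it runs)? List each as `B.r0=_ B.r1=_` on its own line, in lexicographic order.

B.r0=0 B.r1=0
B.r0=0 B.r1=1
B.r0=2 B.r1=1

outcome vector order: (B.r0,B.r1)
|SC outcomes| = 3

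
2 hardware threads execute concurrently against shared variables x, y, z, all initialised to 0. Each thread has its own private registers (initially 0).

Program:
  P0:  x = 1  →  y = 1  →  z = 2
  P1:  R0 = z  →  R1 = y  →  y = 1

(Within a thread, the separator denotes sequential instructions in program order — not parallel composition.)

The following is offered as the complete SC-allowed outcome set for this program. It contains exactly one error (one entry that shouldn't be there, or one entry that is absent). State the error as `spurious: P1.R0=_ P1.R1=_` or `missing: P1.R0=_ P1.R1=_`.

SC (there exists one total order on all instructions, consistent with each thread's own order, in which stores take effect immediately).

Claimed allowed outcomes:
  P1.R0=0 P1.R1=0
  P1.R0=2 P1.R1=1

missing: P1.R0=0 P1.R1=1

outcome vector order: (P1.R0,P1.R1)
[SC] allowed = {00; 01; 21}
SC∖claimed = {01}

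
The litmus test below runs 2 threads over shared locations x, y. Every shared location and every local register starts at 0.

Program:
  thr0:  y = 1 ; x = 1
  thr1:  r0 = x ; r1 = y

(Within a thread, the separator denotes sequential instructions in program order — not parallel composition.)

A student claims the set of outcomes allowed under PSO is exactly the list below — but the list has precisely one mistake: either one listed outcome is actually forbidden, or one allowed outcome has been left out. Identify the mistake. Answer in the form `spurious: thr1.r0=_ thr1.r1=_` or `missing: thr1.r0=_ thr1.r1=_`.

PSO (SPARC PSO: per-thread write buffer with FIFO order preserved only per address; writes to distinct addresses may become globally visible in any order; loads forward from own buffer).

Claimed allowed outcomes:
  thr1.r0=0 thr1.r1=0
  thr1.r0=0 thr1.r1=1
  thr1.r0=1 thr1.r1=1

outcome vector order: (thr1.r0,thr1.r1)
PSO (4): 0/0 0/1 1/0 1/1
PSO∖claimed = {1/0}

missing: thr1.r0=1 thr1.r1=0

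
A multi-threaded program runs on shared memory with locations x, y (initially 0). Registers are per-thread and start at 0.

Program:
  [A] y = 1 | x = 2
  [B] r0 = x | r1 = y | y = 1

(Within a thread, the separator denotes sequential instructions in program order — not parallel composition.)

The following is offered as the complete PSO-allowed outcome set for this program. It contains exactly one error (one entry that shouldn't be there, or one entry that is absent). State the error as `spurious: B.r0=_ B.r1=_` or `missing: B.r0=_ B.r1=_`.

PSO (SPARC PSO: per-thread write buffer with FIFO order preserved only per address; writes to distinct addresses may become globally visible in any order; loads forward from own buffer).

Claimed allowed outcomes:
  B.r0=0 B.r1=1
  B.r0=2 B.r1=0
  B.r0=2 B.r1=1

outcome vector order: (B.r0,B.r1)
PSO: 4 outcomes — {00; 01; 20; 21}
PSO∖claimed = {00}

missing: B.r0=0 B.r1=0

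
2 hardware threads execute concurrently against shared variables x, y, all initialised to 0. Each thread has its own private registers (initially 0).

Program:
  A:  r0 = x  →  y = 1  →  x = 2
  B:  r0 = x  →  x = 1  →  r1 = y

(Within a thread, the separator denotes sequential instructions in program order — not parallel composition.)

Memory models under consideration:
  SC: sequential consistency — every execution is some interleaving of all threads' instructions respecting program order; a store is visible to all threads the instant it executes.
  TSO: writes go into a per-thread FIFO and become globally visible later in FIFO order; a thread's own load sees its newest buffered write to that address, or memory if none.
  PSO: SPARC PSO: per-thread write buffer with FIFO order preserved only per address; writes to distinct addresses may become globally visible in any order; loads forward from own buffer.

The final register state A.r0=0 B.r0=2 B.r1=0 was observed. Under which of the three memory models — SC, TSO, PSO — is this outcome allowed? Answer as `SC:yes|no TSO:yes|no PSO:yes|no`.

SC:no TSO:no PSO:yes

outcome vector order: (A.r0,B.r0,B.r1)
under SC → <0 0 0>, <0 0 1>, <0 2 1>, <1 0 0>, <1 0 1>
under TSO → <0 0 0>, <0 0 1>, <0 2 1>, <1 0 0>, <1 0 1>
under PSO → <0 0 0>, <0 0 1>, <0 2 0>, <0 2 1>, <1 0 0>, <1 0 1>
target <0 2 0> ∈ {PSO}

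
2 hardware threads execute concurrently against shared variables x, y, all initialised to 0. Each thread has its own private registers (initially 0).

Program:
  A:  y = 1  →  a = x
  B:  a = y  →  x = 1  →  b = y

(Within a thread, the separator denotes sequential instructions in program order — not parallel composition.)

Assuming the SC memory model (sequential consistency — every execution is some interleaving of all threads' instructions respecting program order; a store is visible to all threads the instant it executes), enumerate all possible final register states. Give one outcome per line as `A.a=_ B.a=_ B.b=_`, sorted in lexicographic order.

outcome vector order: (A.a,B.a,B.b)
|SC outcomes| = 5

A.a=0 B.a=0 B.b=1
A.a=0 B.a=1 B.b=1
A.a=1 B.a=0 B.b=0
A.a=1 B.a=0 B.b=1
A.a=1 B.a=1 B.b=1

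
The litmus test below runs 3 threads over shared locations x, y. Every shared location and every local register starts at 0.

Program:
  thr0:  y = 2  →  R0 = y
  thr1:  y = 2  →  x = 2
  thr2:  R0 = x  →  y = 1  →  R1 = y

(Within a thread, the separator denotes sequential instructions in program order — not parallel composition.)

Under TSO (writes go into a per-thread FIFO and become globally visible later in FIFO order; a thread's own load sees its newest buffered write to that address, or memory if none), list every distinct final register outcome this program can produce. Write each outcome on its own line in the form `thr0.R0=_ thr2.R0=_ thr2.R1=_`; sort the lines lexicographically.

thr0.R0=1 thr2.R0=0 thr2.R1=1
thr0.R0=1 thr2.R0=0 thr2.R1=2
thr0.R0=1 thr2.R0=2 thr2.R1=1
thr0.R0=2 thr2.R0=0 thr2.R1=1
thr0.R0=2 thr2.R0=0 thr2.R1=2
thr0.R0=2 thr2.R0=2 thr2.R1=1
thr0.R0=2 thr2.R0=2 thr2.R1=2

outcome vector order: (thr0.R0,thr2.R0,thr2.R1)
|TSO outcomes| = 7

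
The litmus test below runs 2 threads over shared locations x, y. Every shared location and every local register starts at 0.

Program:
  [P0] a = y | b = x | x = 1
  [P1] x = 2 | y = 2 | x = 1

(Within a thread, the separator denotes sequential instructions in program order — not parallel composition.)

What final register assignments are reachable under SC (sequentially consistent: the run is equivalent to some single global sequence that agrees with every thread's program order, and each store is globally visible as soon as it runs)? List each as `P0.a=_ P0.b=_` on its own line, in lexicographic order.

outcome vector order: (P0.a,P0.b)
|SC outcomes| = 5

P0.a=0 P0.b=0
P0.a=0 P0.b=1
P0.a=0 P0.b=2
P0.a=2 P0.b=1
P0.a=2 P0.b=2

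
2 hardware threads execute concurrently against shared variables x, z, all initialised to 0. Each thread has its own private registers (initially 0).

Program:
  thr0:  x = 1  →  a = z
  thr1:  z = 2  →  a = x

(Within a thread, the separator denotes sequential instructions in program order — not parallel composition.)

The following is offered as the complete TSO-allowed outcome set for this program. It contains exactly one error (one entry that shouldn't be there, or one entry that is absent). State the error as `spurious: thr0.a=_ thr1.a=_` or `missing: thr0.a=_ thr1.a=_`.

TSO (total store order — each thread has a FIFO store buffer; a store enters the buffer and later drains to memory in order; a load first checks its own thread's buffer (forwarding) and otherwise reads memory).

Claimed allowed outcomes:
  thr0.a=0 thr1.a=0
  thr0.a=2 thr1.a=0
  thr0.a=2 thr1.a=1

missing: thr0.a=0 thr1.a=1

outcome vector order: (thr0.a,thr1.a)
TSO: 4 outcomes — {00, 01, 20, 21}
TSO∖claimed = {01}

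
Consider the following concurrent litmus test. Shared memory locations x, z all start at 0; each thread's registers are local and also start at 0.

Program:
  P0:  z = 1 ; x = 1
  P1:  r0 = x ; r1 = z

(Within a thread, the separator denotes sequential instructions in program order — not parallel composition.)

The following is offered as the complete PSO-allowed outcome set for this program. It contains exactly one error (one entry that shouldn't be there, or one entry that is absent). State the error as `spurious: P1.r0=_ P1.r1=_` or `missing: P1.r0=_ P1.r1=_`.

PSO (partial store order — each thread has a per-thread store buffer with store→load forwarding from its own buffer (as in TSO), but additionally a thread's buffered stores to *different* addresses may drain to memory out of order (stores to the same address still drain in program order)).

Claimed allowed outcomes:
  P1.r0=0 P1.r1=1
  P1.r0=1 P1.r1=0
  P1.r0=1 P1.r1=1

missing: P1.r0=0 P1.r1=0

outcome vector order: (P1.r0,P1.r1)
[PSO] allowed = {00; 01; 10; 11}
PSO∖claimed = {00}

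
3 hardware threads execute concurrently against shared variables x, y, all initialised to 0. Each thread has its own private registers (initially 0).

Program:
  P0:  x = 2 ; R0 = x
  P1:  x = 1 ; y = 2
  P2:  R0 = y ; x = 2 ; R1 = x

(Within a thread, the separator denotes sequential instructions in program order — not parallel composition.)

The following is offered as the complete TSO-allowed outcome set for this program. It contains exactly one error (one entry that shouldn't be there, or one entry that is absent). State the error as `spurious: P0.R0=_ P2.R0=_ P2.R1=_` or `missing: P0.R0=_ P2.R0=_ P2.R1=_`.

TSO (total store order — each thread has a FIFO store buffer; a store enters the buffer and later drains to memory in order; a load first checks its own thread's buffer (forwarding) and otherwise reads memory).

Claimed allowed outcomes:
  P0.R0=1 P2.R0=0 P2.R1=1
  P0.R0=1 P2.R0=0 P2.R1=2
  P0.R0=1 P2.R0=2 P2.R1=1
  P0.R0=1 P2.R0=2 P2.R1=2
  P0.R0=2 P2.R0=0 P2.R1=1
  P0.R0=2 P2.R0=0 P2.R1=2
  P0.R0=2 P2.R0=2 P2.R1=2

outcome vector order: (P0.R0,P2.R0,P2.R1)
TSO: 6 outcomes — {1/0/1 1/0/2 1/2/2 2/0/1 2/0/2 2/2/2}
claimed∖TSO = {1/2/1}

spurious: P0.R0=1 P2.R0=2 P2.R1=1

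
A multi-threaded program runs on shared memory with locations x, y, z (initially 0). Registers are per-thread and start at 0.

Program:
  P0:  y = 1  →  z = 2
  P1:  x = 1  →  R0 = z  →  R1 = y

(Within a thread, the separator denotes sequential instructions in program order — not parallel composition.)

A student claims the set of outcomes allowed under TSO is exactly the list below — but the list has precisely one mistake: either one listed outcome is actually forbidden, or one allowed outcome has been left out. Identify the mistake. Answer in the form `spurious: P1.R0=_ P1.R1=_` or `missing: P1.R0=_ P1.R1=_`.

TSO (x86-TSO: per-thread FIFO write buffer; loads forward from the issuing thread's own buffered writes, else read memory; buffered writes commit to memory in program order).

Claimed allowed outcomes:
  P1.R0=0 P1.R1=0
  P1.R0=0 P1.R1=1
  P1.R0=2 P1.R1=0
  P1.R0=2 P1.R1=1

outcome vector order: (P1.R0,P1.R1)
[TSO] allowed = {00, 01, 21}
claimed∖TSO = {20}

spurious: P1.R0=2 P1.R1=0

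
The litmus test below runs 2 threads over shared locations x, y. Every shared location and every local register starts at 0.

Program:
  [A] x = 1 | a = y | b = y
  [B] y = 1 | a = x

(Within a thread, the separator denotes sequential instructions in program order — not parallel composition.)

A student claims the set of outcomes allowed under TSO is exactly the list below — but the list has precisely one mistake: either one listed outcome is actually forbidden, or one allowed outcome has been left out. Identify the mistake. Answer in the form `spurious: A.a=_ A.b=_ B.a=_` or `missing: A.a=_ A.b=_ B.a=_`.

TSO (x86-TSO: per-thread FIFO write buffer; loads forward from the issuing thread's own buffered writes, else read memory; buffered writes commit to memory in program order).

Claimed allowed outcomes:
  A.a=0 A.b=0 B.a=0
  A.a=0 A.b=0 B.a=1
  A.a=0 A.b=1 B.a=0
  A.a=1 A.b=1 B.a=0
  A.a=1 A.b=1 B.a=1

missing: A.a=0 A.b=1 B.a=1

outcome vector order: (A.a,A.b,B.a)
TSO: 6 outcomes — {000; 001; 010; 011; 110; 111}
TSO∖claimed = {011}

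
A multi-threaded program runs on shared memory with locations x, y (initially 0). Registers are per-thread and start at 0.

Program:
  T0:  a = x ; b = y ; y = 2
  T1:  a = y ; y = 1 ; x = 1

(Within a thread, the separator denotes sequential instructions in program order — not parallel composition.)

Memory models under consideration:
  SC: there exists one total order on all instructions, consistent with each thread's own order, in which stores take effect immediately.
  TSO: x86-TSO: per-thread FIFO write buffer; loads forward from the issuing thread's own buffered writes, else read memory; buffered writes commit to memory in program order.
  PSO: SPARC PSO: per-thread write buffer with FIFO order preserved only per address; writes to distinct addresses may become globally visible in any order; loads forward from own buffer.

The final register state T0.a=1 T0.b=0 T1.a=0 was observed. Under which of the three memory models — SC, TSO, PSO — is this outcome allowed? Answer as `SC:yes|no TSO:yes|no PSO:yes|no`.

outcome vector order: (T0.a,T0.b,T1.a)
SC (4): 0/0/0 0/0/2 0/1/0 1/1/0
TSO (4): 0/0/0 0/0/2 0/1/0 1/1/0
PSO (5): 0/0/0 0/0/2 0/1/0 1/0/0 1/1/0
target 1/0/0 ∈ {PSO}

SC:no TSO:no PSO:yes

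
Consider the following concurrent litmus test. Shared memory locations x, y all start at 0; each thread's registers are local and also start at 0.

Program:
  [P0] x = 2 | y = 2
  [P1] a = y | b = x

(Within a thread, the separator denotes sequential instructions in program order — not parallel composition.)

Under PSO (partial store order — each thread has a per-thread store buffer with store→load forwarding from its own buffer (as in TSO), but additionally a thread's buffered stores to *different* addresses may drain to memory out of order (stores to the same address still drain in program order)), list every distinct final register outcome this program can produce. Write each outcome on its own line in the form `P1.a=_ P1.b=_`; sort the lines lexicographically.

P1.a=0 P1.b=0
P1.a=0 P1.b=2
P1.a=2 P1.b=0
P1.a=2 P1.b=2

outcome vector order: (P1.a,P1.b)
|PSO outcomes| = 4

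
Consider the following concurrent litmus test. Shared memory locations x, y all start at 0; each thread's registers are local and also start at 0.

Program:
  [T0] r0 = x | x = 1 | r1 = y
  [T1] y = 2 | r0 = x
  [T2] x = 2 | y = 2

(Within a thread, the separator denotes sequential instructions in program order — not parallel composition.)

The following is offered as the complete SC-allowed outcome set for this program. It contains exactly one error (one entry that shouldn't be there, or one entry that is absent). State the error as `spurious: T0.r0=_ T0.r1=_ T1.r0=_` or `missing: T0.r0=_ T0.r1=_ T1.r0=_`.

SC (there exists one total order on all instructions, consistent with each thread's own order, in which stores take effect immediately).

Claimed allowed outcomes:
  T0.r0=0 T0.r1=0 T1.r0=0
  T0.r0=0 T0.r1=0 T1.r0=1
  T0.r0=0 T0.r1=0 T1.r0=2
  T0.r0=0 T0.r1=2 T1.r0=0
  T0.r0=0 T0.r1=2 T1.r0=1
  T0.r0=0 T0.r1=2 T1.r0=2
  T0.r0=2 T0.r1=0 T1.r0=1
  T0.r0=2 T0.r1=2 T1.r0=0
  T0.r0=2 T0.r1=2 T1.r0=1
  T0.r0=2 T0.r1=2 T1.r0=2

spurious: T0.r0=0 T0.r1=0 T1.r0=0

outcome vector order: (T0.r0,T0.r1,T1.r0)
[SC] allowed = {<0 0 1>, <0 0 2>, <0 2 0>, <0 2 1>, <0 2 2>, <2 0 1>, <2 2 0>, <2 2 1>, <2 2 2>}
claimed∖SC = {<0 0 0>}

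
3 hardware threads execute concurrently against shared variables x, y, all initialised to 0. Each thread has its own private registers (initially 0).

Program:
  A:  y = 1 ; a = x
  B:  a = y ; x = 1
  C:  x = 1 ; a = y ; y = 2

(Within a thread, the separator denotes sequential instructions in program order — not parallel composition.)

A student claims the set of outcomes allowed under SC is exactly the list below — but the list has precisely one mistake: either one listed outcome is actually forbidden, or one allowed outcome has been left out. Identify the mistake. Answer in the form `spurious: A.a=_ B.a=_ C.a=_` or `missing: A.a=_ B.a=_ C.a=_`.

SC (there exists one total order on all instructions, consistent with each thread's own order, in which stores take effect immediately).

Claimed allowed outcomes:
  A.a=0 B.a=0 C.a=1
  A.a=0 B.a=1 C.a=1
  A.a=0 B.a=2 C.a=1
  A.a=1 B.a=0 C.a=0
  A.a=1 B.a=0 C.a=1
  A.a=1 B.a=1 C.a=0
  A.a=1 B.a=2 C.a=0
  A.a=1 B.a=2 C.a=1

missing: A.a=1 B.a=1 C.a=1

outcome vector order: (A.a,B.a,C.a)
[SC] allowed = {001 011 021 100 101 110 111 120 121}
SC∖claimed = {111}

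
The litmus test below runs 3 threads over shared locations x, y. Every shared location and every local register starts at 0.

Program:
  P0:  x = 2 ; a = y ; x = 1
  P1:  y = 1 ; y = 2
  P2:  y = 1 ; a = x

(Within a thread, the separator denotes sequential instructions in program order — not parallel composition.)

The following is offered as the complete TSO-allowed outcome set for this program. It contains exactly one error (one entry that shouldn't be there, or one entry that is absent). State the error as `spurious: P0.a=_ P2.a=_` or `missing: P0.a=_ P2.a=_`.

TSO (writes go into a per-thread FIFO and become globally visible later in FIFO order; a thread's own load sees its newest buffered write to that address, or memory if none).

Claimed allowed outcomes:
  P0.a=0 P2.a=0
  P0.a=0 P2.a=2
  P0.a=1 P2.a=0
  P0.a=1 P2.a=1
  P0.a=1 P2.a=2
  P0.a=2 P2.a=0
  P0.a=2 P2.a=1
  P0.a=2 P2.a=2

outcome vector order: (P0.a,P2.a)
under TSO → 0/0, 0/1, 0/2, 1/0, 1/1, 1/2, 2/0, 2/1, 2/2
TSO∖claimed = {0/1}

missing: P0.a=0 P2.a=1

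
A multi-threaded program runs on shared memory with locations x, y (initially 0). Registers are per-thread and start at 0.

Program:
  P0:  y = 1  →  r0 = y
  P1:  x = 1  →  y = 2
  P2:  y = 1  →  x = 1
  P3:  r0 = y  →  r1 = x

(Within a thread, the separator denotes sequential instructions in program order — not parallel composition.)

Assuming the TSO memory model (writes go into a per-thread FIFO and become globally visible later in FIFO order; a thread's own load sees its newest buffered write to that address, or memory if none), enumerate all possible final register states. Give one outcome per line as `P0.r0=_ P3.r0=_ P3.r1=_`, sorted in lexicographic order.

P0.r0=1 P3.r0=0 P3.r1=0
P0.r0=1 P3.r0=0 P3.r1=1
P0.r0=1 P3.r0=1 P3.r1=0
P0.r0=1 P3.r0=1 P3.r1=1
P0.r0=1 P3.r0=2 P3.r1=1
P0.r0=2 P3.r0=0 P3.r1=0
P0.r0=2 P3.r0=0 P3.r1=1
P0.r0=2 P3.r0=1 P3.r1=0
P0.r0=2 P3.r0=1 P3.r1=1
P0.r0=2 P3.r0=2 P3.r1=1

outcome vector order: (P0.r0,P3.r0,P3.r1)
|TSO outcomes| = 10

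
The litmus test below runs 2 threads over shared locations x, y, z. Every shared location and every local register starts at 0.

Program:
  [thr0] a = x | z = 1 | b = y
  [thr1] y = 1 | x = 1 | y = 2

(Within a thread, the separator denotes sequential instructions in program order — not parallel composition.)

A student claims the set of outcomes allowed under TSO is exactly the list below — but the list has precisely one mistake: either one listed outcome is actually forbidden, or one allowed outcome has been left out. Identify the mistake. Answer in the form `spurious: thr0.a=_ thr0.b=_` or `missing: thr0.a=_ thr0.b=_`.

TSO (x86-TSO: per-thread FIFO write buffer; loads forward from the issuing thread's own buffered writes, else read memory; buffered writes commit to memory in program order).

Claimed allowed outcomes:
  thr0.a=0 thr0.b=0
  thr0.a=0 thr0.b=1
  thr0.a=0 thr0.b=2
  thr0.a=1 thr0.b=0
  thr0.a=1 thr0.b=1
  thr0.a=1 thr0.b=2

spurious: thr0.a=1 thr0.b=0

outcome vector order: (thr0.a,thr0.b)
TSO: 5 outcomes — {00, 01, 02, 11, 12}
claimed∖TSO = {10}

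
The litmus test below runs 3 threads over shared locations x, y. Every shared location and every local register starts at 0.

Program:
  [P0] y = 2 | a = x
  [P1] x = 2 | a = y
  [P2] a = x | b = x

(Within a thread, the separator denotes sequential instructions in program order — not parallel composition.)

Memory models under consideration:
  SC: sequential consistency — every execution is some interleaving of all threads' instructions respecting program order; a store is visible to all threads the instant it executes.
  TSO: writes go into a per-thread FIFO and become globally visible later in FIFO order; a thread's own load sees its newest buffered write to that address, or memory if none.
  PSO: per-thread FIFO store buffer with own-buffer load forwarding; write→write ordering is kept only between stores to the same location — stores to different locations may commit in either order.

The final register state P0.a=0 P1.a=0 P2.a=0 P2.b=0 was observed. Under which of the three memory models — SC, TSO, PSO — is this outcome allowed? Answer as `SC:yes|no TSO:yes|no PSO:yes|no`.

SC:no TSO:yes PSO:yes

outcome vector order: (P0.a,P1.a,P2.a,P2.b)
SC: 9 outcomes — {(0,2,0,0), (0,2,0,2), (0,2,2,2), (2,0,0,0), (2,0,0,2), (2,0,2,2), (2,2,0,0), (2,2,0,2), (2,2,2,2)}
TSO: 12 outcomes — {(0,0,0,0), (0,0,0,2), (0,0,2,2), (0,2,0,0), (0,2,0,2), (0,2,2,2), (2,0,0,0), (2,0,0,2), (2,0,2,2), (2,2,0,0), (2,2,0,2), (2,2,2,2)}
PSO: 12 outcomes — {(0,0,0,0), (0,0,0,2), (0,0,2,2), (0,2,0,0), (0,2,0,2), (0,2,2,2), (2,0,0,0), (2,0,0,2), (2,0,2,2), (2,2,0,0), (2,2,0,2), (2,2,2,2)}
target (0,0,0,0) ∈ {TSO,PSO}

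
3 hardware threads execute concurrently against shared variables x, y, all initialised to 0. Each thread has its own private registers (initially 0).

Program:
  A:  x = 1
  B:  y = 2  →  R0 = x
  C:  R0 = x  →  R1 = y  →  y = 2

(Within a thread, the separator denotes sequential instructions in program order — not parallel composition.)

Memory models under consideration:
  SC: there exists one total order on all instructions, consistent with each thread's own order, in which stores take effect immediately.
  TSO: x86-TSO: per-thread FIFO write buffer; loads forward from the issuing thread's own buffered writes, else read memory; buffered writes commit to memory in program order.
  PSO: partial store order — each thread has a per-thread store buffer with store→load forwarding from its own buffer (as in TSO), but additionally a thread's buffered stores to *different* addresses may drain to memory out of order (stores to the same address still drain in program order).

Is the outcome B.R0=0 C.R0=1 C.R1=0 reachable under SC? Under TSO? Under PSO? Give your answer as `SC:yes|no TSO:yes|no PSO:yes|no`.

outcome vector order: (B.R0,C.R0,C.R1)
under SC → (0,0,0) (0,0,2) (0,1,2) (1,0,0) (1,0,2) (1,1,0) (1,1,2)
under TSO → (0,0,0) (0,0,2) (0,1,0) (0,1,2) (1,0,0) (1,0,2) (1,1,0) (1,1,2)
under PSO → (0,0,0) (0,0,2) (0,1,0) (0,1,2) (1,0,0) (1,0,2) (1,1,0) (1,1,2)
target (0,1,0) ∈ {TSO,PSO}

SC:no TSO:yes PSO:yes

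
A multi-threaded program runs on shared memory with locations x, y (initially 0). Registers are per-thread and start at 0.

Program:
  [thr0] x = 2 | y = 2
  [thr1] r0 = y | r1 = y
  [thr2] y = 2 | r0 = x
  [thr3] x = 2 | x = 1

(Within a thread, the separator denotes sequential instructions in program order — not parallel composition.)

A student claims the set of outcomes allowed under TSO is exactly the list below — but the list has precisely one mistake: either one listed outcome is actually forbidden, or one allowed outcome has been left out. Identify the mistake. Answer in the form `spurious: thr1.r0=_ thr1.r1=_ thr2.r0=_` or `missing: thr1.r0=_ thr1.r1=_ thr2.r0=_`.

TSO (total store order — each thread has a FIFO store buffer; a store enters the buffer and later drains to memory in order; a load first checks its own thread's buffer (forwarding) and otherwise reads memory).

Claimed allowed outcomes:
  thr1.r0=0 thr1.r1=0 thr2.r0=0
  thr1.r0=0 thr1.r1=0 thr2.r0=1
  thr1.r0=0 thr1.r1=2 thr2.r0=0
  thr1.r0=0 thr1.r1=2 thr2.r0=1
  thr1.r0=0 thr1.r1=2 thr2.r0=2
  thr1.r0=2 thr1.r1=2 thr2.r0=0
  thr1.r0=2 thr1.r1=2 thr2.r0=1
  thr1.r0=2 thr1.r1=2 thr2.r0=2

outcome vector order: (thr1.r0,thr1.r1,thr2.r0)
[TSO] allowed = {(0,0,0); (0,0,1); (0,0,2); (0,2,0); (0,2,1); (0,2,2); (2,2,0); (2,2,1); (2,2,2)}
TSO∖claimed = {(0,0,2)}

missing: thr1.r0=0 thr1.r1=0 thr2.r0=2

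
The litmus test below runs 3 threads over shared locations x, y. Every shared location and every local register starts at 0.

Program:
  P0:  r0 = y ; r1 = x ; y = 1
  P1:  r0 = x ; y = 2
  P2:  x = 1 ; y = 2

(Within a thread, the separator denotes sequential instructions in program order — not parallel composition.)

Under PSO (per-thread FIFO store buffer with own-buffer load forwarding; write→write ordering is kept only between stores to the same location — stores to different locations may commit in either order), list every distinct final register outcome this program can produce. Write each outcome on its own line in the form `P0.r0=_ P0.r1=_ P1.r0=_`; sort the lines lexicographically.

P0.r0=0 P0.r1=0 P1.r0=0
P0.r0=0 P0.r1=0 P1.r0=1
P0.r0=0 P0.r1=1 P1.r0=0
P0.r0=0 P0.r1=1 P1.r0=1
P0.r0=2 P0.r1=0 P1.r0=0
P0.r0=2 P0.r1=0 P1.r0=1
P0.r0=2 P0.r1=1 P1.r0=0
P0.r0=2 P0.r1=1 P1.r0=1

outcome vector order: (P0.r0,P0.r1,P1.r0)
|PSO outcomes| = 8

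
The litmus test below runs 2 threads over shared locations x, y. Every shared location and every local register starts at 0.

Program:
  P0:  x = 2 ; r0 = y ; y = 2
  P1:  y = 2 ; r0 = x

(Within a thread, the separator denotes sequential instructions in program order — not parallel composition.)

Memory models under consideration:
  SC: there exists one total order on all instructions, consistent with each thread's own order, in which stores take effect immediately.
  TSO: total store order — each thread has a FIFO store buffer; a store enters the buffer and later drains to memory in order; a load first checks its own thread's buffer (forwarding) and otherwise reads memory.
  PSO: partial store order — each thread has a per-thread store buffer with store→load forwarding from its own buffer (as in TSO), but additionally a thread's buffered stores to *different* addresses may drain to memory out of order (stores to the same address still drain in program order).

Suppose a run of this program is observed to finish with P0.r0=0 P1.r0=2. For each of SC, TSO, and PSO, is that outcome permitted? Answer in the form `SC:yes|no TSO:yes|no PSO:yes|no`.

outcome vector order: (P0.r0,P1.r0)
SC: 3 outcomes — {<0 2> <2 0> <2 2>}
TSO: 4 outcomes — {<0 0> <0 2> <2 0> <2 2>}
PSO: 4 outcomes — {<0 0> <0 2> <2 0> <2 2>}
target <0 2> ∈ {SC,TSO,PSO}

SC:yes TSO:yes PSO:yes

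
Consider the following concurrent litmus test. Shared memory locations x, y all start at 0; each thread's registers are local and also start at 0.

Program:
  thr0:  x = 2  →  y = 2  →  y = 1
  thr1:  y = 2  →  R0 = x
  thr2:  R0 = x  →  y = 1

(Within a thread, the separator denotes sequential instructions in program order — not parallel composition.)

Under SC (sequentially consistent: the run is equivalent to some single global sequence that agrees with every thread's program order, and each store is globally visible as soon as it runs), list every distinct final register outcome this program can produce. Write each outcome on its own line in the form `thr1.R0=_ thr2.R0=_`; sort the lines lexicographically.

thr1.R0=0 thr2.R0=0
thr1.R0=0 thr2.R0=2
thr1.R0=2 thr2.R0=0
thr1.R0=2 thr2.R0=2

outcome vector order: (thr1.R0,thr2.R0)
|SC outcomes| = 4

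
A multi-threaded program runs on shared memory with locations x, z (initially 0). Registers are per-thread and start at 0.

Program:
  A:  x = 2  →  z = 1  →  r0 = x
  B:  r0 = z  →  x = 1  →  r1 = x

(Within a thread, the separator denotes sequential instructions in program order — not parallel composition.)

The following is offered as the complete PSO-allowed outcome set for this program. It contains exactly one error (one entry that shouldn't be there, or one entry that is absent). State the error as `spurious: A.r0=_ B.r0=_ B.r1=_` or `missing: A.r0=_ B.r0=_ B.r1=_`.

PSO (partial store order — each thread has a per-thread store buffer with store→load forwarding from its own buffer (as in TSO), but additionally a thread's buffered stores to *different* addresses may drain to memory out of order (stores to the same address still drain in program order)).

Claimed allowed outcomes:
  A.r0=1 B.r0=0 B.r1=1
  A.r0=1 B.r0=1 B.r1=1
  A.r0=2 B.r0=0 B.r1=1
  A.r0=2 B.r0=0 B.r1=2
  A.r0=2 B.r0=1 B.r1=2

missing: A.r0=2 B.r0=1 B.r1=1

outcome vector order: (A.r0,B.r0,B.r1)
PSO (6): 1/0/1, 1/1/1, 2/0/1, 2/0/2, 2/1/1, 2/1/2
PSO∖claimed = {2/1/1}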